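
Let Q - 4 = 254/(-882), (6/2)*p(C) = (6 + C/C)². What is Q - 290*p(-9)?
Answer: -2087233/441 ≈ -4733.0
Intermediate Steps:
p(C) = 49/3 (p(C) = (6 + C/C)²/3 = (6 + 1)²/3 = (⅓)*7² = (⅓)*49 = 49/3)
Q = 1637/441 (Q = 4 + 254/(-882) = 4 + 254*(-1/882) = 4 - 127/441 = 1637/441 ≈ 3.7120)
Q - 290*p(-9) = 1637/441 - 290*49/3 = 1637/441 - 14210/3 = -2087233/441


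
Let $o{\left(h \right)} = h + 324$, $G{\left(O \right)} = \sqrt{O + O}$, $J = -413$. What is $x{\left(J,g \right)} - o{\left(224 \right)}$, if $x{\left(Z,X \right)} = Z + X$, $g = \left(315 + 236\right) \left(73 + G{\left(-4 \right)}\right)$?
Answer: $39262 + 1102 i \sqrt{2} \approx 39262.0 + 1558.5 i$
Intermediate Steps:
$G{\left(O \right)} = \sqrt{2} \sqrt{O}$ ($G{\left(O \right)} = \sqrt{2 O} = \sqrt{2} \sqrt{O}$)
$o{\left(h \right)} = 324 + h$
$g = 40223 + 1102 i \sqrt{2}$ ($g = \left(315 + 236\right) \left(73 + \sqrt{2} \sqrt{-4}\right) = 551 \left(73 + \sqrt{2} \cdot 2 i\right) = 551 \left(73 + 2 i \sqrt{2}\right) = 40223 + 1102 i \sqrt{2} \approx 40223.0 + 1558.5 i$)
$x{\left(Z,X \right)} = X + Z$
$x{\left(J,g \right)} - o{\left(224 \right)} = \left(\left(40223 + 1102 i \sqrt{2}\right) - 413\right) - \left(324 + 224\right) = \left(39810 + 1102 i \sqrt{2}\right) - 548 = 39262 + 1102 i \sqrt{2}$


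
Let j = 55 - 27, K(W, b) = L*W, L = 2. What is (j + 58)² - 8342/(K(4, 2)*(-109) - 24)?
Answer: 3317579/448 ≈ 7405.3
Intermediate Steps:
K(W, b) = 2*W
j = 28
(j + 58)² - 8342/(K(4, 2)*(-109) - 24) = (28 + 58)² - 8342/((2*4)*(-109) - 24) = 86² - 8342/(8*(-109) - 24) = 7396 - 8342/(-872 - 24) = 7396 - 8342/(-896) = 7396 - 8342*(-1)/896 = 7396 - 1*(-4171/448) = 7396 + 4171/448 = 3317579/448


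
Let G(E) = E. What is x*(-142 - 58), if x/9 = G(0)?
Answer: 0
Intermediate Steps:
x = 0 (x = 9*0 = 0)
x*(-142 - 58) = 0*(-142 - 58) = 0*(-200) = 0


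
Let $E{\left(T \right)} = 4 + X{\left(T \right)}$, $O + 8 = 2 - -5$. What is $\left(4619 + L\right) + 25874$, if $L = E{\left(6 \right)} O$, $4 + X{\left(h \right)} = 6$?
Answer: $30487$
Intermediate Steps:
$O = -1$ ($O = -8 + \left(2 - -5\right) = -8 + \left(2 + 5\right) = -8 + 7 = -1$)
$X{\left(h \right)} = 2$ ($X{\left(h \right)} = -4 + 6 = 2$)
$E{\left(T \right)} = 6$ ($E{\left(T \right)} = 4 + 2 = 6$)
$L = -6$ ($L = 6 \left(-1\right) = -6$)
$\left(4619 + L\right) + 25874 = \left(4619 - 6\right) + 25874 = 4613 + 25874 = 30487$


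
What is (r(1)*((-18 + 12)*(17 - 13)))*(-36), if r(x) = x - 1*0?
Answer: 864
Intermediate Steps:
r(x) = x (r(x) = x + 0 = x)
(r(1)*((-18 + 12)*(17 - 13)))*(-36) = (1*((-18 + 12)*(17 - 13)))*(-36) = (1*(-6*4))*(-36) = (1*(-24))*(-36) = -24*(-36) = 864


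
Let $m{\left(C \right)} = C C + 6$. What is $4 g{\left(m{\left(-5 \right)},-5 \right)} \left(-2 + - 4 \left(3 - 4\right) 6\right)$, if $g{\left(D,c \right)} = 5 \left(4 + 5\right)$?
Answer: $3960$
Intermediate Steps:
$m{\left(C \right)} = 6 + C^{2}$ ($m{\left(C \right)} = C^{2} + 6 = 6 + C^{2}$)
$g{\left(D,c \right)} = 45$ ($g{\left(D,c \right)} = 5 \cdot 9 = 45$)
$4 g{\left(m{\left(-5 \right)},-5 \right)} \left(-2 + - 4 \left(3 - 4\right) 6\right) = 4 \cdot 45 \left(-2 + - 4 \left(3 - 4\right) 6\right) = 180 \left(-2 + \left(-4\right) \left(-1\right) 6\right) = 180 \left(-2 + 4 \cdot 6\right) = 180 \left(-2 + 24\right) = 180 \cdot 22 = 3960$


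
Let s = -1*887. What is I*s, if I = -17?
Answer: 15079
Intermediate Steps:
s = -887
I*s = -17*(-887) = 15079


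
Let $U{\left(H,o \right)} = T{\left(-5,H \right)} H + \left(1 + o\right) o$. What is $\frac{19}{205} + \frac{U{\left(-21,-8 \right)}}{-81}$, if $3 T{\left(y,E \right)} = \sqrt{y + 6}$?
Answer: $- \frac{8506}{16605} \approx -0.51226$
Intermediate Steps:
$T{\left(y,E \right)} = \frac{\sqrt{6 + y}}{3}$ ($T{\left(y,E \right)} = \frac{\sqrt{y + 6}}{3} = \frac{\sqrt{6 + y}}{3}$)
$U{\left(H,o \right)} = \frac{H}{3} + o \left(1 + o\right)$ ($U{\left(H,o \right)} = \frac{\sqrt{6 - 5}}{3} H + \left(1 + o\right) o = \frac{\sqrt{1}}{3} H + o \left(1 + o\right) = \frac{1}{3} \cdot 1 H + o \left(1 + o\right) = \frac{H}{3} + o \left(1 + o\right)$)
$\frac{19}{205} + \frac{U{\left(-21,-8 \right)}}{-81} = \frac{19}{205} + \frac{-8 + \left(-8\right)^{2} + \frac{1}{3} \left(-21\right)}{-81} = 19 \cdot \frac{1}{205} + \left(-8 + 64 - 7\right) \left(- \frac{1}{81}\right) = \frac{19}{205} + 49 \left(- \frac{1}{81}\right) = \frac{19}{205} - \frac{49}{81} = - \frac{8506}{16605}$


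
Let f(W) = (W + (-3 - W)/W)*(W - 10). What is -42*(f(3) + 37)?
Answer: -1260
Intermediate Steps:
f(W) = (-10 + W)*(W + (-3 - W)/W) (f(W) = (W + (-3 - W)/W)*(-10 + W) = (-10 + W)*(W + (-3 - W)/W))
-42*(f(3) + 37) = -42*((7 + 3**2 - 11*3 + 30/3) + 37) = -42*((7 + 9 - 33 + 30*(1/3)) + 37) = -42*((7 + 9 - 33 + 10) + 37) = -42*(-7 + 37) = -42*30 = -1260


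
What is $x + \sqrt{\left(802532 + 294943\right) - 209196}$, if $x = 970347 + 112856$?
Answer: $1083203 + \sqrt{888279} \approx 1.0841 \cdot 10^{6}$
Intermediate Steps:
$x = 1083203$
$x + \sqrt{\left(802532 + 294943\right) - 209196} = 1083203 + \sqrt{\left(802532 + 294943\right) - 209196} = 1083203 + \sqrt{1097475 - 209196} = 1083203 + \sqrt{888279}$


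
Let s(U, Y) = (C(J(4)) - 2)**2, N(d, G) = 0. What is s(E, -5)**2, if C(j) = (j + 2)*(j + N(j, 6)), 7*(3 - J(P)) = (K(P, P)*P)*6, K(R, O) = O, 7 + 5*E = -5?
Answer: 401743054773841/5764801 ≈ 6.9689e+7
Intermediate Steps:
E = -12/5 (E = -7/5 + (1/5)*(-5) = -7/5 - 1 = -12/5 ≈ -2.4000)
J(P) = 3 - 6*P**2/7 (J(P) = 3 - P*P*6/7 = 3 - P**2*6/7 = 3 - 6*P**2/7)
C(j) = j*(2 + j) (C(j) = (j + 2)*(j + 0) = (2 + j)*j = j*(2 + j))
s(U, Y) = 20043529/2401 (s(U, Y) = ((3 - 6/7*4**2)*(2 + (3 - 6/7*4**2)) - 2)**2 = ((3 - 6/7*16)*(2 + (3 - 6/7*16)) - 2)**2 = ((3 - 96/7)*(2 + (3 - 96/7)) - 2)**2 = (-75*(2 - 75/7)/7 - 2)**2 = (-75/7*(-61/7) - 2)**2 = (4575/49 - 2)**2 = (4477/49)**2 = 20043529/2401)
s(E, -5)**2 = (20043529/2401)**2 = 401743054773841/5764801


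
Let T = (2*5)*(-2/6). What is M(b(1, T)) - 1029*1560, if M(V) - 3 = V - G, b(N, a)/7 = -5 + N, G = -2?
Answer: -1605263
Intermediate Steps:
T = -10/3 (T = 10*(-2*⅙) = 10*(-⅓) = -10/3 ≈ -3.3333)
b(N, a) = -35 + 7*N (b(N, a) = 7*(-5 + N) = -35 + 7*N)
M(V) = 5 + V (M(V) = 3 + (V - 1*(-2)) = 3 + (V + 2) = 3 + (2 + V) = 5 + V)
M(b(1, T)) - 1029*1560 = (5 + (-35 + 7*1)) - 1029*1560 = (5 + (-35 + 7)) - 1605240 = (5 - 28) - 1605240 = -23 - 1605240 = -1605263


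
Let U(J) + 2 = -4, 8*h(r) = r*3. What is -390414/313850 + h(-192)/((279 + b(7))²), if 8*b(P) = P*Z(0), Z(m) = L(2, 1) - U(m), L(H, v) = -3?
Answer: -110177288807/88505856925 ≈ -1.2449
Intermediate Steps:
h(r) = 3*r/8 (h(r) = (r*3)/8 = (3*r)/8 = 3*r/8)
U(J) = -6 (U(J) = -2 - 4 = -6)
Z(m) = 3 (Z(m) = -3 - 1*(-6) = -3 + 6 = 3)
b(P) = 3*P/8 (b(P) = (P*3)/8 = (3*P)/8 = 3*P/8)
-390414/313850 + h(-192)/((279 + b(7))²) = -390414/313850 + ((3/8)*(-192))/((279 + (3/8)*7)²) = -390414*1/313850 - 72/(279 + 21/8)² = -195207/156925 - 72/((2253/8)²) = -195207/156925 - 72/5076009/64 = -195207/156925 - 72*64/5076009 = -195207/156925 - 512/564001 = -110177288807/88505856925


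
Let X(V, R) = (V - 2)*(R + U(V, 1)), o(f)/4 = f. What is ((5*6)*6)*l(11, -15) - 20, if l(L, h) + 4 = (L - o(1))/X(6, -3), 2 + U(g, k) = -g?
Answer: -8455/11 ≈ -768.64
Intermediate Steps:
U(g, k) = -2 - g
o(f) = 4*f
X(V, R) = (-2 + V)*(-2 + R - V) (X(V, R) = (V - 2)*(R + (-2 - V)) = (-2 + V)*(-2 + R - V))
l(L, h) = -43/11 - L/44 (l(L, h) = -4 + (L - 4)/(4 - 1*6² - 2*(-3) - 3*6) = -4 + (L - 1*4)/(4 - 1*36 + 6 - 18) = -4 + (L - 4)/(4 - 36 + 6 - 18) = -4 + (-4 + L)/(-44) = -4 + (-4 + L)*(-1/44) = -4 + (1/11 - L/44) = -43/11 - L/44)
((5*6)*6)*l(11, -15) - 20 = ((5*6)*6)*(-43/11 - 1/44*11) - 20 = (30*6)*(-43/11 - ¼) - 20 = 180*(-183/44) - 20 = -8235/11 - 20 = -8455/11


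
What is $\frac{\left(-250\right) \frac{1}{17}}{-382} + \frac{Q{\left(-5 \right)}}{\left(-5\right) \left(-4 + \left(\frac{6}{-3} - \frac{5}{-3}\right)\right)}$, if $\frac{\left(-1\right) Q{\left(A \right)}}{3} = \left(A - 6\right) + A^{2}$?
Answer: $- \frac{400997}{211055} \approx -1.9$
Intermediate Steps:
$Q{\left(A \right)} = 18 - 3 A - 3 A^{2}$ ($Q{\left(A \right)} = - 3 \left(\left(A - 6\right) + A^{2}\right) = - 3 \left(\left(-6 + A\right) + A^{2}\right) = - 3 \left(-6 + A + A^{2}\right) = 18 - 3 A - 3 A^{2}$)
$\frac{\left(-250\right) \frac{1}{17}}{-382} + \frac{Q{\left(-5 \right)}}{\left(-5\right) \left(-4 + \left(\frac{6}{-3} - \frac{5}{-3}\right)\right)} = \frac{\left(-250\right) \frac{1}{17}}{-382} + \frac{18 - -15 - 3 \left(-5\right)^{2}}{\left(-5\right) \left(-4 + \left(\frac{6}{-3} - \frac{5}{-3}\right)\right)} = \left(-250\right) \frac{1}{17} \left(- \frac{1}{382}\right) + \frac{18 + 15 - 75}{\left(-5\right) \left(-4 + \left(6 \left(- \frac{1}{3}\right) - - \frac{5}{3}\right)\right)} = \left(- \frac{250}{17}\right) \left(- \frac{1}{382}\right) + \frac{18 + 15 - 75}{\left(-5\right) \left(-4 + \left(-2 + \frac{5}{3}\right)\right)} = \frac{125}{3247} - \frac{42}{\left(-5\right) \left(-4 - \frac{1}{3}\right)} = \frac{125}{3247} - \frac{42}{\left(-5\right) \left(- \frac{13}{3}\right)} = \frac{125}{3247} - \frac{42}{\frac{65}{3}} = \frac{125}{3247} - \frac{126}{65} = - \frac{400997}{211055}$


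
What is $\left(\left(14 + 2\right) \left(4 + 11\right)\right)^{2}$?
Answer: $57600$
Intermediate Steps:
$\left(\left(14 + 2\right) \left(4 + 11\right)\right)^{2} = \left(16 \cdot 15\right)^{2} = 240^{2} = 57600$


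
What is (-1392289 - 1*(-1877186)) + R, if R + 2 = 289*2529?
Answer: 1215776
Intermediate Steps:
R = 730879 (R = -2 + 289*2529 = -2 + 730881 = 730879)
(-1392289 - 1*(-1877186)) + R = (-1392289 - 1*(-1877186)) + 730879 = (-1392289 + 1877186) + 730879 = 484897 + 730879 = 1215776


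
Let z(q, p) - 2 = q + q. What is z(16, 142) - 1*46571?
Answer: -46537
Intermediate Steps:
z(q, p) = 2 + 2*q (z(q, p) = 2 + (q + q) = 2 + 2*q)
z(16, 142) - 1*46571 = (2 + 2*16) - 1*46571 = (2 + 32) - 46571 = 34 - 46571 = -46537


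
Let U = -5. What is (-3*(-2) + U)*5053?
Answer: 5053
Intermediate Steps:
(-3*(-2) + U)*5053 = (-3*(-2) - 5)*5053 = (6 - 5)*5053 = 1*5053 = 5053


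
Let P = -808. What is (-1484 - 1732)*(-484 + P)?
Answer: 4155072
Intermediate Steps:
(-1484 - 1732)*(-484 + P) = (-1484 - 1732)*(-484 - 808) = -3216*(-1292) = 4155072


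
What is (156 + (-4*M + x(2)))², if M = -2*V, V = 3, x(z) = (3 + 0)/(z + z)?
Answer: 522729/16 ≈ 32671.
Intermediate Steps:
x(z) = 3/(2*z) (x(z) = 3/((2*z)) = 3*(1/(2*z)) = 3/(2*z))
M = -6 (M = -2*3 = -6)
(156 + (-4*M + x(2)))² = (156 + (-4*(-6) + (3/2)/2))² = (156 + (24 + (3/2)*(½)))² = (156 + (24 + ¾))² = (156 + 99/4)² = (723/4)² = 522729/16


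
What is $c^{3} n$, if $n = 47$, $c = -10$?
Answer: $-47000$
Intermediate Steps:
$c^{3} n = \left(-10\right)^{3} \cdot 47 = \left(-1000\right) 47 = -47000$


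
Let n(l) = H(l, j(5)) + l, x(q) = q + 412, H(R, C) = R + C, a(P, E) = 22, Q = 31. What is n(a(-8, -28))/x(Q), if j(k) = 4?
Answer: 48/443 ≈ 0.10835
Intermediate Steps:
H(R, C) = C + R
x(q) = 412 + q
n(l) = 4 + 2*l (n(l) = (4 + l) + l = 4 + 2*l)
n(a(-8, -28))/x(Q) = (4 + 2*22)/(412 + 31) = (4 + 44)/443 = 48*(1/443) = 48/443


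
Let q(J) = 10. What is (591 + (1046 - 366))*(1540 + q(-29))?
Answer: 1970050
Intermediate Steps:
(591 + (1046 - 366))*(1540 + q(-29)) = (591 + (1046 - 366))*(1540 + 10) = (591 + 680)*1550 = 1271*1550 = 1970050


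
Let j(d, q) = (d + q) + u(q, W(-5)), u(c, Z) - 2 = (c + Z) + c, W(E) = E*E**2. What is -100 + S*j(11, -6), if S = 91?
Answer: -11930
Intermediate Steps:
W(E) = E**3
u(c, Z) = 2 + Z + 2*c (u(c, Z) = 2 + ((c + Z) + c) = 2 + ((Z + c) + c) = 2 + (Z + 2*c) = 2 + Z + 2*c)
j(d, q) = -123 + d + 3*q (j(d, q) = (d + q) + (2 + (-5)**3 + 2*q) = (d + q) + (2 - 125 + 2*q) = (d + q) + (-123 + 2*q) = -123 + d + 3*q)
-100 + S*j(11, -6) = -100 + 91*(-123 + 11 + 3*(-6)) = -100 + 91*(-123 + 11 - 18) = -100 + 91*(-130) = -100 - 11830 = -11930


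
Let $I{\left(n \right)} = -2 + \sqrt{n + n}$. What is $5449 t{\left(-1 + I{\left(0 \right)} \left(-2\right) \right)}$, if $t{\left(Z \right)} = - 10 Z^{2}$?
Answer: $-490410$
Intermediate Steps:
$I{\left(n \right)} = -2 + \sqrt{2} \sqrt{n}$ ($I{\left(n \right)} = -2 + \sqrt{2 n} = -2 + \sqrt{2} \sqrt{n}$)
$5449 t{\left(-1 + I{\left(0 \right)} \left(-2\right) \right)} = 5449 \left(- 10 \left(-1 + \left(-2 + \sqrt{2} \sqrt{0}\right) \left(-2\right)\right)^{2}\right) = 5449 \left(- 10 \left(-1 + \left(-2 + \sqrt{2} \cdot 0\right) \left(-2\right)\right)^{2}\right) = 5449 \left(- 10 \left(-1 + \left(-2 + 0\right) \left(-2\right)\right)^{2}\right) = 5449 \left(- 10 \left(-1 - -4\right)^{2}\right) = 5449 \left(- 10 \left(-1 + 4\right)^{2}\right) = 5449 \left(- 10 \cdot 3^{2}\right) = 5449 \left(\left(-10\right) 9\right) = 5449 \left(-90\right) = -490410$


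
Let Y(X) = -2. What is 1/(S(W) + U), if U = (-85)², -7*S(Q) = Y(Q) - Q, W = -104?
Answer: 7/50473 ≈ 0.00013869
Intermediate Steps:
S(Q) = 2/7 + Q/7 (S(Q) = -(-2 - Q)/7 = 2/7 + Q/7)
U = 7225
1/(S(W) + U) = 1/((2/7 + (⅐)*(-104)) + 7225) = 1/((2/7 - 104/7) + 7225) = 1/(-102/7 + 7225) = 1/(50473/7) = 7/50473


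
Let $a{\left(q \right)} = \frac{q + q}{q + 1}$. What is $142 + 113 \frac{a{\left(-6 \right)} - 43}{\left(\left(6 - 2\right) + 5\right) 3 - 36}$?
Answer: $\frac{29329}{45} \approx 651.76$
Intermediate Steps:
$a{\left(q \right)} = \frac{2 q}{1 + q}$
$142 + 113 \frac{a{\left(-6 \right)} - 43}{\left(\left(6 - 2\right) + 5\right) 3 - 36} = 142 + 113 \frac{2 \left(-6\right) \frac{1}{1 - 6} - 43}{\left(\left(6 - 2\right) + 5\right) 3 - 36} = 142 + 113 \frac{2 \left(-6\right) \frac{1}{-5} - 43}{\left(\left(6 - 2\right) + 5\right) 3 - 36} = 142 + 113 \frac{2 \left(-6\right) \left(- \frac{1}{5}\right) - 43}{\left(4 + 5\right) 3 - 36} = 142 + 113 \frac{\frac{12}{5} - 43}{9 \cdot 3 - 36} = 142 + 113 \left(- \frac{203}{5 \left(27 - 36\right)}\right) = 142 + 113 \left(- \frac{203}{5 \left(-9\right)}\right) = 142 + 113 \left(\left(- \frac{203}{5}\right) \left(- \frac{1}{9}\right)\right) = 142 + 113 \cdot \frac{203}{45} = 142 + \frac{22939}{45} = \frac{29329}{45}$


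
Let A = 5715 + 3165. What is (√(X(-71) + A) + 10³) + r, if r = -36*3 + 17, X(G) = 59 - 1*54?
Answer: 909 + √8885 ≈ 1003.3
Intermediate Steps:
X(G) = 5 (X(G) = 59 - 54 = 5)
A = 8880
r = -91 (r = -108 + 17 = -91)
(√(X(-71) + A) + 10³) + r = (√(5 + 8880) + 10³) - 91 = (√8885 + 1000) - 91 = (1000 + √8885) - 91 = 909 + √8885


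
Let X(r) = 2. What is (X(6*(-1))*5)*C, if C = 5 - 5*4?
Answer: -150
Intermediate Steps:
C = -15 (C = 5 - 1*20 = 5 - 20 = -15)
(X(6*(-1))*5)*C = (2*5)*(-15) = 10*(-15) = -150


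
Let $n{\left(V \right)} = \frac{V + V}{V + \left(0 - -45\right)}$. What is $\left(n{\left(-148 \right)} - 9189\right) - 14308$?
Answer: $- \frac{2419895}{103} \approx -23494.0$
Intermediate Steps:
$n{\left(V \right)} = \frac{2 V}{45 + V}$ ($n{\left(V \right)} = \frac{2 V}{V + \left(0 + 45\right)} = \frac{2 V}{V + 45} = \frac{2 V}{45 + V}$)
$\left(n{\left(-148 \right)} - 9189\right) - 14308 = \left(2 \left(-148\right) \frac{1}{45 - 148} - 9189\right) - 14308 = \left(2 \left(-148\right) \frac{1}{-103} - 9189\right) - 14308 = \left(2 \left(-148\right) \left(- \frac{1}{103}\right) - 9189\right) - 14308 = \left(\frac{296}{103} - 9189\right) - 14308 = - \frac{946171}{103} - 14308 = - \frac{2419895}{103}$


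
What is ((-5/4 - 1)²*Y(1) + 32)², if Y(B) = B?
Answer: 351649/256 ≈ 1373.6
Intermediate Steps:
((-5/4 - 1)²*Y(1) + 32)² = ((-5/4 - 1)²*1 + 32)² = ((-9/4)²*1 + 32)² = ((81/16)*1 + 32)² = (81/16 + 32)² = (593/16)² = 351649/256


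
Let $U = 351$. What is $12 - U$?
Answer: $-339$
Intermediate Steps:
$12 - U = 12 - 351 = -339$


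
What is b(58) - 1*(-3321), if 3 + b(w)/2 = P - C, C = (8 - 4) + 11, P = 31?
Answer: 3347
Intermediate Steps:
C = 15 (C = 4 + 11 = 15)
b(w) = 26 (b(w) = -6 + 2*(31 - 1*15) = -6 + 2*(31 - 15) = -6 + 2*16 = -6 + 32 = 26)
b(58) - 1*(-3321) = 26 - 1*(-3321) = 26 + 3321 = 3347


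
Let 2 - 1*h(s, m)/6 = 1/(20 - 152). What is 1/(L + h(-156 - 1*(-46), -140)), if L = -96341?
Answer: -22/2119237 ≈ -1.0381e-5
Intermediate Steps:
h(s, m) = 265/22 (h(s, m) = 12 - 6/(20 - 152) = 12 - 6/(-132) = 12 - 6*(-1/132) = 12 + 1/22 = 265/22)
1/(L + h(-156 - 1*(-46), -140)) = 1/(-96341 + 265/22) = 1/(-2119237/22) = -22/2119237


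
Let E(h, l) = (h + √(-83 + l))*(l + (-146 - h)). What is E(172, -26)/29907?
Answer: -59168/29907 - 344*I*√109/29907 ≈ -1.9784 - 0.12009*I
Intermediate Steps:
E(h, l) = (h + √(-83 + l))*(-146 + l - h)
E(172, -26)/29907 = (-1*172² - 146*172 - 146*√(-83 - 26) + 172*(-26) - 26*√(-83 - 26) - 1*172*√(-83 - 26))/29907 = (-1*29584 - 25112 - 146*I*√109 - 4472 - 26*I*√109 - 1*172*√(-109))*(1/29907) = (-29584 - 25112 - 146*I*√109 - 4472 - 26*I*√109 - 1*172*I*√109)*(1/29907) = (-29584 - 25112 - 146*I*√109 - 4472 - 26*I*√109 - 172*I*√109)*(1/29907) = (-59168 - 344*I*√109)*(1/29907) = -59168/29907 - 344*I*√109/29907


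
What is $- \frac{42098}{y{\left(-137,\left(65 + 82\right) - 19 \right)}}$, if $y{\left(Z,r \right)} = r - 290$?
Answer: $\frac{21049}{81} \approx 259.86$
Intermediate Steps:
$y{\left(Z,r \right)} = -290 + r$
$- \frac{42098}{y{\left(-137,\left(65 + 82\right) - 19 \right)}} = - \frac{42098}{-290 + \left(\left(65 + 82\right) - 19\right)} = - \frac{42098}{-290 + \left(147 - 19\right)} = - \frac{42098}{-290 + 128} = - \frac{42098}{-162} = \left(-42098\right) \left(- \frac{1}{162}\right) = \frac{21049}{81}$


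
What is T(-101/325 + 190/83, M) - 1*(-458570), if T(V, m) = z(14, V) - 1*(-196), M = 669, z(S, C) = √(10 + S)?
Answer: 458766 + 2*√6 ≈ 4.5877e+5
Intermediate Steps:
T(V, m) = 196 + 2*√6 (T(V, m) = √(10 + 14) - 1*(-196) = √24 + 196 = 2*√6 + 196 = 196 + 2*√6)
T(-101/325 + 190/83, M) - 1*(-458570) = (196 + 2*√6) - 1*(-458570) = (196 + 2*√6) + 458570 = 458766 + 2*√6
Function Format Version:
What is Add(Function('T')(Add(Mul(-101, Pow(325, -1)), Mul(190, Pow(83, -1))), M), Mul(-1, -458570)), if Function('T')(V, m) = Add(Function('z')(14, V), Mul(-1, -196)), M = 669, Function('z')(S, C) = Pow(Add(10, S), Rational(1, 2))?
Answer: Add(458766, Mul(2, Pow(6, Rational(1, 2)))) ≈ 4.5877e+5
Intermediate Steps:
Function('T')(V, m) = Add(196, Mul(2, Pow(6, Rational(1, 2)))) (Function('T')(V, m) = Add(Pow(Add(10, 14), Rational(1, 2)), Mul(-1, -196)) = Add(Pow(24, Rational(1, 2)), 196) = Add(Mul(2, Pow(6, Rational(1, 2))), 196) = Add(196, Mul(2, Pow(6, Rational(1, 2)))))
Add(Function('T')(Add(Mul(-101, Pow(325, -1)), Mul(190, Pow(83, -1))), M), Mul(-1, -458570)) = Add(Add(196, Mul(2, Pow(6, Rational(1, 2)))), Mul(-1, -458570)) = Add(Add(196, Mul(2, Pow(6, Rational(1, 2)))), 458570) = Add(458766, Mul(2, Pow(6, Rational(1, 2))))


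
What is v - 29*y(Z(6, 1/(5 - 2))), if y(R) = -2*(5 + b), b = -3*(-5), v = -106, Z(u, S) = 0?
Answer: 1054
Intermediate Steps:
b = 15
y(R) = -40 (y(R) = -2*(5 + 15) = -2*20 = -40)
v - 29*y(Z(6, 1/(5 - 2))) = -106 - 29*(-40) = -106 + 1160 = 1054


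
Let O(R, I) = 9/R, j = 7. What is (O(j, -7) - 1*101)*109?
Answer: -76082/7 ≈ -10869.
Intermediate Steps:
(O(j, -7) - 1*101)*109 = (9/7 - 1*101)*109 = (9*(⅐) - 101)*109 = (9/7 - 101)*109 = -698/7*109 = -76082/7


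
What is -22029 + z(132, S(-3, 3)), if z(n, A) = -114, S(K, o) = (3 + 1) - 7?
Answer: -22143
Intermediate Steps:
S(K, o) = -3 (S(K, o) = 4 - 7 = -3)
-22029 + z(132, S(-3, 3)) = -22029 - 114 = -22143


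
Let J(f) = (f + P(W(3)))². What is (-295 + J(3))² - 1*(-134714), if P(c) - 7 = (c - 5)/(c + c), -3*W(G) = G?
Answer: 150590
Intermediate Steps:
W(G) = -G/3
P(c) = 7 + (-5 + c)/(2*c) (P(c) = 7 + (c - 5)/(c + c) = 7 + (-5 + c)/((2*c)) = 7 + (-5 + c)*(1/(2*c)) = 7 + (-5 + c)/(2*c))
J(f) = (10 + f)² (J(f) = (f + 5*(-1 + 3*(-⅓*3))/(2*((-⅓*3))))² = (f + (5/2)*(-1 + 3*(-1))/(-1))² = (f + (5/2)*(-1)*(-1 - 3))² = (f + (5/2)*(-1)*(-4))² = (f + 10)² = (10 + f)²)
(-295 + J(3))² - 1*(-134714) = (-295 + (10 + 3)²)² - 1*(-134714) = (-295 + 13²)² + 134714 = (-295 + 169)² + 134714 = (-126)² + 134714 = 15876 + 134714 = 150590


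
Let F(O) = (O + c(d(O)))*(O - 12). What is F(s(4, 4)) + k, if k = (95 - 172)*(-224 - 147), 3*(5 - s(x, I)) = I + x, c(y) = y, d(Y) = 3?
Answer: 256639/9 ≈ 28515.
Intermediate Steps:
s(x, I) = 5 - I/3 - x/3 (s(x, I) = 5 - (I + x)/3 = 5 + (-I/3 - x/3) = 5 - I/3 - x/3)
k = 28567 (k = -77*(-371) = 28567)
F(O) = (-12 + O)*(3 + O) (F(O) = (O + 3)*(O - 12) = (3 + O)*(-12 + O) = (-12 + O)*(3 + O))
F(s(4, 4)) + k = (-36 + (5 - 1/3*4 - 1/3*4)**2 - 9*(5 - 1/3*4 - 1/3*4)) + 28567 = (-36 + (5 - 4/3 - 4/3)**2 - 9*(5 - 4/3 - 4/3)) + 28567 = (-36 + (7/3)**2 - 9*7/3) + 28567 = (-36 + 49/9 - 21) + 28567 = -464/9 + 28567 = 256639/9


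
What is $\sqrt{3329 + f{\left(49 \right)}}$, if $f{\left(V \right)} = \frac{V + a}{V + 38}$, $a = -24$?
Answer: $\frac{4 \sqrt{1574961}}{87} \approx 57.7$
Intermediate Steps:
$f{\left(V \right)} = \frac{-24 + V}{38 + V}$ ($f{\left(V \right)} = \frac{V - 24}{V + 38} = \frac{-24 + V}{38 + V}$)
$\sqrt{3329 + f{\left(49 \right)}} = \sqrt{3329 + \frac{-24 + 49}{38 + 49}} = \sqrt{3329 + \frac{1}{87} \cdot 25} = \sqrt{3329 + \frac{25}{87}} = \sqrt{\frac{289648}{87}} = \frac{4 \sqrt{1574961}}{87}$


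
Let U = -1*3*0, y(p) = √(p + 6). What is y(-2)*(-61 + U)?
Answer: -122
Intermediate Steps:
y(p) = √(6 + p)
U = 0 (U = -3*0 = 0)
y(-2)*(-61 + U) = √(6 - 2)*(-61 + 0) = √4*(-61) = 2*(-61) = -122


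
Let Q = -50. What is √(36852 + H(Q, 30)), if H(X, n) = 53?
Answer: 11*√305 ≈ 192.11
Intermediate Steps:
√(36852 + H(Q, 30)) = √(36852 + 53) = √36905 = 11*√305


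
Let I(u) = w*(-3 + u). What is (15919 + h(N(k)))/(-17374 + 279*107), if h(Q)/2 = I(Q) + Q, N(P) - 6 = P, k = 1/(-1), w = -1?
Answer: 15925/12479 ≈ 1.2761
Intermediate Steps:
k = -1
I(u) = 3 - u (I(u) = -(-3 + u) = 3 - u)
N(P) = 6 + P
h(Q) = 6 (h(Q) = 2*((3 - Q) + Q) = 2*3 = 6)
(15919 + h(N(k)))/(-17374 + 279*107) = (15919 + 6)/(-17374 + 279*107) = 15925/(-17374 + 29853) = 15925/12479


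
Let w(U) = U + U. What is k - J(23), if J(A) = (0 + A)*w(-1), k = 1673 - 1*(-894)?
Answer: 2613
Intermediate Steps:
k = 2567 (k = 1673 + 894 = 2567)
w(U) = 2*U
J(A) = -2*A (J(A) = (0 + A)*(2*(-1)) = A*(-2) = -2*A)
k - J(23) = 2567 - (-2)*23 = 2567 - 1*(-46) = 2567 + 46 = 2613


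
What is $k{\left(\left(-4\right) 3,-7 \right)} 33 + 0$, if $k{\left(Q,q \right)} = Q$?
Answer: $-396$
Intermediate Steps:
$k{\left(\left(-4\right) 3,-7 \right)} 33 + 0 = \left(-4\right) 3 \cdot 33 + 0 = \left(-12\right) 33 + 0 = -396 + 0 = -396$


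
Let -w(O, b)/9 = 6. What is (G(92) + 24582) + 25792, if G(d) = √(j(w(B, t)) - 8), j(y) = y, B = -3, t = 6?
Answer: 50374 + I*√62 ≈ 50374.0 + 7.874*I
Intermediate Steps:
w(O, b) = -54 (w(O, b) = -9*6 = -54)
G(d) = I*√62 (G(d) = √(-54 - 8) = √(-62) = I*√62)
(G(92) + 24582) + 25792 = (I*√62 + 24582) + 25792 = (24582 + I*√62) + 25792 = 50374 + I*√62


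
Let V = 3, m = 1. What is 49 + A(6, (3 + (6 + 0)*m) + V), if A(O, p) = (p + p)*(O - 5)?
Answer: 73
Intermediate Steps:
A(O, p) = 2*p*(-5 + O) (A(O, p) = (2*p)*(-5 + O) = 2*p*(-5 + O))
49 + A(6, (3 + (6 + 0)*m) + V) = 49 + 2*((3 + (6 + 0)*1) + 3)*(-5 + 6) = 49 + 2*((3 + 6*1) + 3)*1 = 49 + 2*((3 + 6) + 3)*1 = 49 + 2*(9 + 3)*1 = 49 + 2*12*1 = 49 + 24 = 73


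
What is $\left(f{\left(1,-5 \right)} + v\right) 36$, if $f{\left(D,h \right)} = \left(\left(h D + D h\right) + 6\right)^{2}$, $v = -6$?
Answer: $360$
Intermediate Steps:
$f{\left(D,h \right)} = \left(6 + 2 D h\right)^{2}$ ($f{\left(D,h \right)} = \left(\left(D h + D h\right) + 6\right)^{2} = \left(2 D h + 6\right)^{2} = \left(6 + 2 D h\right)^{2}$)
$\left(f{\left(1,-5 \right)} + v\right) 36 = \left(4 \left(3 + 1 \left(-5\right)\right)^{2} - 6\right) 36 = \left(4 \left(3 - 5\right)^{2} - 6\right) 36 = \left(4 \left(-2\right)^{2} - 6\right) 36 = \left(4 \cdot 4 - 6\right) 36 = \left(16 - 6\right) 36 = 10 \cdot 36 = 360$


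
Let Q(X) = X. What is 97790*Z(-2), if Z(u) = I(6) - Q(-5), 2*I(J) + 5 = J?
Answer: 537845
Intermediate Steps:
I(J) = -5/2 + J/2
Z(u) = 11/2 (Z(u) = (-5/2 + (1/2)*6) - 1*(-5) = (-5/2 + 3) + 5 = 1/2 + 5 = 11/2)
97790*Z(-2) = 97790*(11/2) = 537845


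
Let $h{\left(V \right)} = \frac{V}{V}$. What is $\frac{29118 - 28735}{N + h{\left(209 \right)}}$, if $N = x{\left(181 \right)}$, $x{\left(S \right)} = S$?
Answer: $\frac{383}{182} \approx 2.1044$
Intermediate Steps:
$h{\left(V \right)} = 1$
$N = 181$
$\frac{29118 - 28735}{N + h{\left(209 \right)}} = \frac{29118 - 28735}{181 + 1} = \frac{383}{182}$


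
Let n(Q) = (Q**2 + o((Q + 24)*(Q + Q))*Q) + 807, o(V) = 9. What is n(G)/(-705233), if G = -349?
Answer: -119467/705233 ≈ -0.16940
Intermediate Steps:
n(Q) = 807 + Q**2 + 9*Q (n(Q) = (Q**2 + 9*Q) + 807 = 807 + Q**2 + 9*Q)
n(G)/(-705233) = (807 + (-349)**2 + 9*(-349))/(-705233) = (807 + 121801 - 3141)*(-1/705233) = 119467*(-1/705233) = -119467/705233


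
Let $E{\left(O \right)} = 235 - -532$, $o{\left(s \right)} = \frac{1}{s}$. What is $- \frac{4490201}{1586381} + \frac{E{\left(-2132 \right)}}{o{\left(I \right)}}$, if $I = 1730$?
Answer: $\frac{2104980322509}{1586381} \approx 1.3269 \cdot 10^{6}$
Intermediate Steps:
$E{\left(O \right)} = 767$ ($E{\left(O \right)} = 235 + 532 = 767$)
$- \frac{4490201}{1586381} + \frac{E{\left(-2132 \right)}}{o{\left(I \right)}} = - \frac{4490201}{1586381} + \frac{767}{\frac{1}{1730}} = \left(-4490201\right) \frac{1}{1586381} + 767 \frac{1}{\frac{1}{1730}} = - \frac{4490201}{1586381} + 767 \cdot 1730 = - \frac{4490201}{1586381} + 1326910 = \frac{2104980322509}{1586381}$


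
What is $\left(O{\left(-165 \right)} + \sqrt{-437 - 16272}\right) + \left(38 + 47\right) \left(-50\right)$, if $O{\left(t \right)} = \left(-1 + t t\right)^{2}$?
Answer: $741141926 + 7 i \sqrt{341} \approx 7.4114 \cdot 10^{8} + 129.26 i$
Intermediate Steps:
$O{\left(t \right)} = \left(-1 + t^{2}\right)^{2}$
$\left(O{\left(-165 \right)} + \sqrt{-437 - 16272}\right) + \left(38 + 47\right) \left(-50\right) = \left(\left(-1 + \left(-165\right)^{2}\right)^{2} + \sqrt{-437 - 16272}\right) + \left(38 + 47\right) \left(-50\right) = \left(\left(-1 + 27225\right)^{2} + \sqrt{-16709}\right) + 85 \left(-50\right) = \left(27224^{2} + 7 i \sqrt{341}\right) - 4250 = \left(741146176 + 7 i \sqrt{341}\right) - 4250 = 741141926 + 7 i \sqrt{341}$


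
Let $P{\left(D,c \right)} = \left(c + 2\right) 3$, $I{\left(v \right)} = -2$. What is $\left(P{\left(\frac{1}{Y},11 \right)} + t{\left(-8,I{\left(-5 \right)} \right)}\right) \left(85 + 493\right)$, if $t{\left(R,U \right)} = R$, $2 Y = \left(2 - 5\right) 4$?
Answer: $17918$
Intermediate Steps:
$Y = -6$ ($Y = \frac{\left(2 - 5\right) 4}{2} = \frac{\left(-3\right) 4}{2} = \frac{1}{2} \left(-12\right) = -6$)
$P{\left(D,c \right)} = 6 + 3 c$ ($P{\left(D,c \right)} = \left(2 + c\right) 3 = 6 + 3 c$)
$\left(P{\left(\frac{1}{Y},11 \right)} + t{\left(-8,I{\left(-5 \right)} \right)}\right) \left(85 + 493\right) = \left(\left(6 + 3 \cdot 11\right) - 8\right) \left(85 + 493\right) = \left(\left(6 + 33\right) - 8\right) 578 = \left(39 - 8\right) 578 = 31 \cdot 578 = 17918$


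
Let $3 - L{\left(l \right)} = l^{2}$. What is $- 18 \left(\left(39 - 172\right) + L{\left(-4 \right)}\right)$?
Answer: $2628$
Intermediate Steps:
$L{\left(l \right)} = 3 - l^{2}$
$- 18 \left(\left(39 - 172\right) + L{\left(-4 \right)}\right) = - 18 \left(\left(39 - 172\right) + \left(3 - \left(-4\right)^{2}\right)\right) = - 18 \left(-133 + \left(3 - 16\right)\right) = - 18 \left(-133 - 13\right) = \left(-18\right) \left(-146\right) = 2628$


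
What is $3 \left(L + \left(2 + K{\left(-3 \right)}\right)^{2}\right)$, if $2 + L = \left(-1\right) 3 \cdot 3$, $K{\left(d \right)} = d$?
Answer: $-30$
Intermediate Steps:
$L = -11$ ($L = -2 + \left(-1\right) 3 \cdot 3 = -2 - 9 = -11$)
$3 \left(L + \left(2 + K{\left(-3 \right)}\right)^{2}\right) = 3 \left(-11 + \left(2 - 3\right)^{2}\right) = 3 \left(-11 + \left(-1\right)^{2}\right) = 3 \left(-11 + 1\right) = 3 \left(-10\right) = -30$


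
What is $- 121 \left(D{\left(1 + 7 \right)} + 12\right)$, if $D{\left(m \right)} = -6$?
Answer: $-726$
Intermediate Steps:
$- 121 \left(D{\left(1 + 7 \right)} + 12\right) = - 121 \left(-6 + 12\right) = \left(-121\right) 6 = -726$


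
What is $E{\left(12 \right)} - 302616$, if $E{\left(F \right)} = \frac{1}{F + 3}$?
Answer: $- \frac{4539239}{15} \approx -3.0262 \cdot 10^{5}$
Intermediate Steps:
$E{\left(F \right)} = \frac{1}{3 + F}$
$E{\left(12 \right)} - 302616 = \frac{1}{3 + 12} - 302616 = \frac{1}{15} - 302616 = - \frac{4539239}{15}$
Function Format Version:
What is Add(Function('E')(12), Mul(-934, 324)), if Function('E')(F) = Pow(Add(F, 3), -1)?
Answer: Rational(-4539239, 15) ≈ -3.0262e+5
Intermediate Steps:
Function('E')(F) = Pow(Add(3, F), -1)
Add(Function('E')(12), Mul(-934, 324)) = Add(Pow(Add(3, 12), -1), Mul(-934, 324)) = Add(Pow(15, -1), -302616) = Add(Rational(1, 15), -302616) = Rational(-4539239, 15)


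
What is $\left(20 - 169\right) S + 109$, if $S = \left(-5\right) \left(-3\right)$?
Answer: $-2126$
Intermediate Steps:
$S = 15$
$\left(20 - 169\right) S + 109 = \left(20 - 169\right) 15 + 109 = \left(-149\right) 15 + 109 = -2235 + 109 = -2126$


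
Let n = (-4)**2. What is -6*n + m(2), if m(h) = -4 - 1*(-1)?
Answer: -99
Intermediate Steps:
n = 16
m(h) = -3 (m(h) = -4 + 1 = -3)
-6*n + m(2) = -6*16 - 3 = -96 - 3 = -99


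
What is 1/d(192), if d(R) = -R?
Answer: -1/192 ≈ -0.0052083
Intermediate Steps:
d(R) = -R
1/d(192) = 1/(-1*192) = 1/(-192) = -1/192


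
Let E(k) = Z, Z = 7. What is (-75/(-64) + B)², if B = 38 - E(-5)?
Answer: 4239481/4096 ≈ 1035.0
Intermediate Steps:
E(k) = 7
B = 31 (B = 38 - 1*7 = 38 - 7 = 31)
(-75/(-64) + B)² = (-75/(-64) + 31)² = (-75*(-1/64) + 31)² = (75/64 + 31)² = (2059/64)² = 4239481/4096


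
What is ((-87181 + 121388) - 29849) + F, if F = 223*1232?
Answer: 279094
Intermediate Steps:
F = 274736
((-87181 + 121388) - 29849) + F = ((-87181 + 121388) - 29849) + 274736 = (34207 - 29849) + 274736 = 4358 + 274736 = 279094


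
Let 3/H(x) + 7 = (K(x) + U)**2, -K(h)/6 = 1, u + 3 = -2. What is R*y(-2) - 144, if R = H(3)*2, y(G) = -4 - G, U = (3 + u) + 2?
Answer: -4188/29 ≈ -144.41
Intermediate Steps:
u = -5 (u = -3 - 2 = -5)
K(h) = -6 (K(h) = -6*1 = -6)
U = 0 (U = (3 - 5) + 2 = -2 + 2 = 0)
H(x) = 3/29 (H(x) = 3/(-7 + (-6 + 0)**2) = 3/(-7 + (-6)**2) = 3/(-7 + 36) = 3/29)
R = 6/29 (R = (3/29)*2 = 6/29 ≈ 0.20690)
R*y(-2) - 144 = 6*(-4 - 1*(-2))/29 - 144 = 6*(-4 + 2)/29 - 144 = (6/29)*(-2) - 144 = -12/29 - 144 = -4188/29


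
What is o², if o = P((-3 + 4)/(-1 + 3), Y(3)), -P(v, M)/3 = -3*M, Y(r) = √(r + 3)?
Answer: 486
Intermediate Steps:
Y(r) = √(3 + r)
P(v, M) = 9*M (P(v, M) = -(-9)*M = 9*M)
o = 9*√6 (o = 9*√(3 + 3) = 9*√6 ≈ 22.045)
o² = (9*√6)² = 486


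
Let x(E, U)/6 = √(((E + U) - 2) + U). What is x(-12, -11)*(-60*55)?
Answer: -118800*I ≈ -1.188e+5*I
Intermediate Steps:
x(E, U) = 6*√(-2 + E + 2*U) (x(E, U) = 6*√(((E + U) - 2) + U) = 6*√((-2 + E + U) + U) = 6*√(-2 + E + 2*U))
x(-12, -11)*(-60*55) = (6*√(-2 - 12 + 2*(-11)))*(-60*55) = (6*√(-2 - 12 - 22))*(-3300) = (6*√(-36))*(-3300) = (6*(6*I))*(-3300) = (36*I)*(-3300) = -118800*I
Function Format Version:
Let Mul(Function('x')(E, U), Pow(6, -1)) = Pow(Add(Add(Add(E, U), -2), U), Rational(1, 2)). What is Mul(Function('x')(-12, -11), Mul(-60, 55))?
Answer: Mul(-118800, I) ≈ Mul(-1.1880e+5, I)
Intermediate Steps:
Function('x')(E, U) = Mul(6, Pow(Add(-2, E, Mul(2, U)), Rational(1, 2))) (Function('x')(E, U) = Mul(6, Pow(Add(Add(Add(E, U), -2), U), Rational(1, 2))) = Mul(6, Pow(Add(Add(-2, E, U), U), Rational(1, 2))) = Mul(6, Pow(Add(-2, E, Mul(2, U)), Rational(1, 2))))
Mul(Function('x')(-12, -11), Mul(-60, 55)) = Mul(Mul(6, Pow(Add(-2, -12, Mul(2, -11)), Rational(1, 2))), Mul(-60, 55)) = Mul(Mul(6, Pow(Add(-2, -12, -22), Rational(1, 2))), -3300) = Mul(Mul(6, Pow(-36, Rational(1, 2))), -3300) = Mul(Mul(6, Mul(6, I)), -3300) = Mul(Mul(36, I), -3300) = Mul(-118800, I)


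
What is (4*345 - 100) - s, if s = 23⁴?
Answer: -278561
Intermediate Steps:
s = 279841
(4*345 - 100) - s = (4*345 - 100) - 1*279841 = (1380 - 100) - 279841 = 1280 - 279841 = -278561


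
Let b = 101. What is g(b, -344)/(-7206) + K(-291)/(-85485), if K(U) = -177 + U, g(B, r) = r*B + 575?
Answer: 974769791/205334970 ≈ 4.7472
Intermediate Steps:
g(B, r) = 575 + B*r (g(B, r) = B*r + 575 = 575 + B*r)
g(b, -344)/(-7206) + K(-291)/(-85485) = (575 + 101*(-344))/(-7206) + (-177 - 291)/(-85485) = (575 - 34744)*(-1/7206) - 468*(-1/85485) = -34169*(-1/7206) + 156/28495 = 34169/7206 + 156/28495 = 974769791/205334970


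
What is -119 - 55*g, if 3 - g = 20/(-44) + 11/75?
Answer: -4514/15 ≈ -300.93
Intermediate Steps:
g = 2729/825 (g = 3 - (20/(-44) + 11/75) = 3 - (20*(-1/44) + 11*(1/75)) = 3 - (-5/11 + 11/75) = 3 - 1*(-254/825) = 3 + 254/825 = 2729/825 ≈ 3.3079)
-119 - 55*g = -119 - 55*2729/825 = -119 - 2729/15 = -4514/15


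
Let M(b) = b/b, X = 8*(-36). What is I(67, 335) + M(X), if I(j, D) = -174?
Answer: -173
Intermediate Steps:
X = -288
M(b) = 1
I(67, 335) + M(X) = -174 + 1 = -173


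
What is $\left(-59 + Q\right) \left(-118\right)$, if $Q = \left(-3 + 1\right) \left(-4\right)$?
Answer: $6018$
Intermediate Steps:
$Q = 8$ ($Q = \left(-2\right) \left(-4\right) = 8$)
$\left(-59 + Q\right) \left(-118\right) = \left(-59 + 8\right) \left(-118\right) = \left(-51\right) \left(-118\right) = 6018$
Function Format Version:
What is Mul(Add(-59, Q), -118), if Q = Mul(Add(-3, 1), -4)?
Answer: 6018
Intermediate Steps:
Q = 8 (Q = Mul(-2, -4) = 8)
Mul(Add(-59, Q), -118) = Mul(Add(-59, 8), -118) = Mul(-51, -118) = 6018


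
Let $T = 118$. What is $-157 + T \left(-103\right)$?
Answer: $-12311$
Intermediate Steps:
$-157 + T \left(-103\right) = -157 + 118 \left(-103\right) = -157 - 12154 = -12311$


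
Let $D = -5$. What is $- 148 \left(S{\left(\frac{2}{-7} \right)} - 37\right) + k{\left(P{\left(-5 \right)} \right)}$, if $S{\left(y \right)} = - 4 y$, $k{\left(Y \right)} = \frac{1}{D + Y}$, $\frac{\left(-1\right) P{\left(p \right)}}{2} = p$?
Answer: $\frac{185747}{35} \approx 5307.1$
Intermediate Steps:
$P{\left(p \right)} = - 2 p$
$k{\left(Y \right)} = \frac{1}{-5 + Y}$
$- 148 \left(S{\left(\frac{2}{-7} \right)} - 37\right) + k{\left(P{\left(-5 \right)} \right)} = - 148 \left(- 4 \frac{2}{-7} - 37\right) + \frac{1}{-5 - -10} = - 148 \left(- 4 \cdot 2 \left(- \frac{1}{7}\right) - 37\right) + \frac{1}{-5 + 10} = - 148 \left(\left(-4\right) \left(- \frac{2}{7}\right) - 37\right) + \frac{1}{5} = - 148 \left(\frac{8}{7} - 37\right) + \frac{1}{5} = \left(-148\right) \left(- \frac{251}{7}\right) + \frac{1}{5} = \frac{37148}{7} + \frac{1}{5} = \frac{185747}{35}$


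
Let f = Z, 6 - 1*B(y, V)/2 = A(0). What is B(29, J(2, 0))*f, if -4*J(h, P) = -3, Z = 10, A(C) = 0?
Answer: 120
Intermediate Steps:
J(h, P) = ¾ (J(h, P) = -¼*(-3) = ¾)
B(y, V) = 12 (B(y, V) = 12 - 2*0 = 12 + 0 = 12)
f = 10
B(29, J(2, 0))*f = 12*10 = 120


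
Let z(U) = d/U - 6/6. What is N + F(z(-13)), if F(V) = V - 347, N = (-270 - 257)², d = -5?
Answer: 3605958/13 ≈ 2.7738e+5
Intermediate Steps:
N = 277729 (N = (-527)² = 277729)
z(U) = -1 - 5/U (z(U) = -5/U - 6/6 = -5/U - 6*⅙ = -5/U - 1 = -1 - 5/U)
F(V) = -347 + V
N + F(z(-13)) = 277729 + (-347 + (-5 - 1*(-13))/(-13)) = 277729 + (-347 - (-5 + 13)/13) = 277729 + (-347 - 1/13*8) = 277729 + (-347 - 8/13) = 277729 - 4519/13 = 3605958/13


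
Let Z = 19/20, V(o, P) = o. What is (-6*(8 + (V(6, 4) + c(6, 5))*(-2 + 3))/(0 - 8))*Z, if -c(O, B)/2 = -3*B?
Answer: 627/20 ≈ 31.350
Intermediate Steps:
Z = 19/20 (Z = 19*(1/20) = 19/20 ≈ 0.95000)
c(O, B) = 6*B (c(O, B) = -(-6)*B = 6*B)
(-6*(8 + (V(6, 4) + c(6, 5))*(-2 + 3))/(0 - 8))*Z = -6*(8 + (6 + 6*5)*(-2 + 3))/(0 - 8)*(19/20) = -6*(8 + (6 + 30)*1)/(-8)*(19/20) = -6*(8 + 36*1)*(-1)/8*(19/20) = -6*(8 + 36)*(-1)/8*(19/20) = -264*(-1)/8*(19/20) = -6*(-11/2)*(19/20) = 33*(19/20) = 627/20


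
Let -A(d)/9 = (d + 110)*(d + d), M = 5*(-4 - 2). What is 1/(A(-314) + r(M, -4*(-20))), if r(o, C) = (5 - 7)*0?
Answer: -1/1153008 ≈ -8.6730e-7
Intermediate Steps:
M = -30 (M = 5*(-6) = -30)
A(d) = -18*d*(110 + d) (A(d) = -9*(d + 110)*(d + d) = -9*(110 + d)*2*d = -18*d*(110 + d))
r(o, C) = 0 (r(o, C) = -2*0 = 0)
1/(A(-314) + r(M, -4*(-20))) = 1/(-18*(-314)*(110 - 314) + 0) = 1/(-18*(-314)*(-204) + 0) = 1/(-1153008 + 0) = 1/(-1153008) = -1/1153008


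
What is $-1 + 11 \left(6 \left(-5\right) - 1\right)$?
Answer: $-342$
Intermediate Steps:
$-1 + 11 \left(6 \left(-5\right) - 1\right) = -1 + 11 \left(-30 - 1\right) = -1 + 11 \left(-31\right) = -1 - 341 = -342$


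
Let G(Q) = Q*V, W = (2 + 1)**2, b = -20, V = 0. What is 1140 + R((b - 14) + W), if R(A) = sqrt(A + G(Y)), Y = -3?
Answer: 1140 + 5*I ≈ 1140.0 + 5.0*I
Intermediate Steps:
W = 9 (W = 3**2 = 9)
G(Q) = 0 (G(Q) = Q*0 = 0)
R(A) = sqrt(A) (R(A) = sqrt(A + 0) = sqrt(A))
1140 + R((b - 14) + W) = 1140 + sqrt((-20 - 14) + 9) = 1140 + sqrt(-34 + 9) = 1140 + sqrt(-25) = 1140 + 5*I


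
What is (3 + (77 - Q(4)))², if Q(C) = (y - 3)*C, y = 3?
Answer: 6400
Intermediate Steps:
Q(C) = 0 (Q(C) = (3 - 3)*C = 0*C = 0)
(3 + (77 - Q(4)))² = (3 + (77 - 1*0))² = (3 + (77 + 0))² = (3 + 77)² = 80² = 6400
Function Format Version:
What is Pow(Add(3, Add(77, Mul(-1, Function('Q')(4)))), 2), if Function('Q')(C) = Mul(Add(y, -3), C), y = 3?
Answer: 6400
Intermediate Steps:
Function('Q')(C) = 0 (Function('Q')(C) = Mul(Add(3, -3), C) = Mul(0, C) = 0)
Pow(Add(3, Add(77, Mul(-1, Function('Q')(4)))), 2) = Pow(Add(3, Add(77, Mul(-1, 0))), 2) = Pow(Add(3, Add(77, 0)), 2) = Pow(Add(3, 77), 2) = Pow(80, 2) = 6400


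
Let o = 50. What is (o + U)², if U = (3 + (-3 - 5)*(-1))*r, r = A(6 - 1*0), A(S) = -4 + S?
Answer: 5184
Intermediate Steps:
r = 2 (r = -4 + (6 - 1*0) = -4 + (6 + 0) = -4 + 6 = 2)
U = 22 (U = (3 + (-3 - 5)*(-1))*2 = (3 - 8*(-1))*2 = (3 + 8)*2 = 11*2 = 22)
(o + U)² = (50 + 22)² = 72² = 5184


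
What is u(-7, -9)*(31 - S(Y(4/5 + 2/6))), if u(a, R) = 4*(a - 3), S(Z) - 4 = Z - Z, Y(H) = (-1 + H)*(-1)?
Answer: -1080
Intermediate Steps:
Y(H) = 1 - H
S(Z) = 4 (S(Z) = 4 + (Z - Z) = 4 + 0 = 4)
u(a, R) = -12 + 4*a (u(a, R) = 4*(-3 + a) = -12 + 4*a)
u(-7, -9)*(31 - S(Y(4/5 + 2/6))) = (-12 + 4*(-7))*(31 - 1*4) = (-12 - 28)*(31 - 4) = -40*27 = -1080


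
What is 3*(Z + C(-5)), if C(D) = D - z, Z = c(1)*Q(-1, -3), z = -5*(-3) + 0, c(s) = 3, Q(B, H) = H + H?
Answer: -114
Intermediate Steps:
Q(B, H) = 2*H
z = 15 (z = 15 + 0 = 15)
Z = -18 (Z = 3*(2*(-3)) = 3*(-6) = -18)
C(D) = -15 + D (C(D) = D - 1*15 = D - 15 = -15 + D)
3*(Z + C(-5)) = 3*(-18 + (-15 - 5)) = 3*(-18 - 20) = 3*(-38) = -114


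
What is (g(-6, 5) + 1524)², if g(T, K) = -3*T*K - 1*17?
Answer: 2550409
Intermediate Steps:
g(T, K) = -17 - 3*K*T (g(T, K) = -3*K*T - 17 = -17 - 3*K*T)
(g(-6, 5) + 1524)² = ((-17 - 3*5*(-6)) + 1524)² = ((-17 + 90) + 1524)² = (73 + 1524)² = 1597² = 2550409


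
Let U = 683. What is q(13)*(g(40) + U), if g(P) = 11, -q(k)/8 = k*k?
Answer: -938288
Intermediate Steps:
q(k) = -8*k² (q(k) = -8*k*k = -8*k²)
q(13)*(g(40) + U) = (-8*13²)*(11 + 683) = -8*169*694 = -1352*694 = -938288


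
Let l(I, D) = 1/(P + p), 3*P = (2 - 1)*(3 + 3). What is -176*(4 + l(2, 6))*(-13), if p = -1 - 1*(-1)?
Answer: 10296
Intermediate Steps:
P = 2 (P = ((2 - 1)*(3 + 3))/3 = (1*6)/3 = (1/3)*6 = 2)
p = 0 (p = -1 + 1 = 0)
l(I, D) = 1/2 (l(I, D) = 1/(2 + 0) = 1/2)
-176*(4 + l(2, 6))*(-13) = -176*(4 + 1/2)*(-13) = -176*9/2*(-13) = -44*18*(-13) = -792*(-13) = 10296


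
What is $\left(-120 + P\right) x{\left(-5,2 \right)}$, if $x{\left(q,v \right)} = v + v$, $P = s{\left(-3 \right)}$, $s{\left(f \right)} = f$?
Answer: $-492$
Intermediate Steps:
$P = -3$
$x{\left(q,v \right)} = 2 v$
$\left(-120 + P\right) x{\left(-5,2 \right)} = \left(-120 - 3\right) 2 \cdot 2 = \left(-123\right) 4 = -492$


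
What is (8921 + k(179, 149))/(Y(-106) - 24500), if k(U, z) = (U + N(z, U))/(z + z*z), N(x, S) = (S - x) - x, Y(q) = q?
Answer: -6646147/18331470 ≈ -0.36255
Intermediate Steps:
N(x, S) = S - 2*x
k(U, z) = (-2*z + 2*U)/(z + z²) (k(U, z) = (U + (U - 2*z))/(z + z*z) = (-2*z + 2*U)/(z + z²))
(8921 + k(179, 149))/(Y(-106) - 24500) = (8921 + 2*(179 - 1*149)/(149*(1 + 149)))/(-106 - 24500) = (8921 + 2*(1/149)*(179 - 149)/150)/(-24606) = (8921 + 2*(1/149)*(1/150)*30)*(-1/24606) = (8921 + 2/745)*(-1/24606) = (6646147/745)*(-1/24606) = -6646147/18331470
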